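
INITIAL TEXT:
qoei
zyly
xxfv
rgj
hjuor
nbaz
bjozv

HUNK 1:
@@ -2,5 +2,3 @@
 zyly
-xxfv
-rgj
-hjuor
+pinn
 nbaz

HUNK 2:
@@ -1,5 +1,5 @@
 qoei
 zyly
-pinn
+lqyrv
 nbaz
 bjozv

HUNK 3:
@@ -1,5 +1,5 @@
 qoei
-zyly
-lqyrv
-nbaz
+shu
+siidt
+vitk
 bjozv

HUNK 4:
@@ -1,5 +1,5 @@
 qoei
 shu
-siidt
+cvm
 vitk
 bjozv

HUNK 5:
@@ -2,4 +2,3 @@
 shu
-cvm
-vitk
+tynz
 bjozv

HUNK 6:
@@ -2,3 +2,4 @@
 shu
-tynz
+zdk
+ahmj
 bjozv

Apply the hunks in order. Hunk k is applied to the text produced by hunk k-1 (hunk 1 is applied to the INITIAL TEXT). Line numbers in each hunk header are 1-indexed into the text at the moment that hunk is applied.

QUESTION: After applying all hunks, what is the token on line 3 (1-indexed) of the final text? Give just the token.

Hunk 1: at line 2 remove [xxfv,rgj,hjuor] add [pinn] -> 5 lines: qoei zyly pinn nbaz bjozv
Hunk 2: at line 1 remove [pinn] add [lqyrv] -> 5 lines: qoei zyly lqyrv nbaz bjozv
Hunk 3: at line 1 remove [zyly,lqyrv,nbaz] add [shu,siidt,vitk] -> 5 lines: qoei shu siidt vitk bjozv
Hunk 4: at line 1 remove [siidt] add [cvm] -> 5 lines: qoei shu cvm vitk bjozv
Hunk 5: at line 2 remove [cvm,vitk] add [tynz] -> 4 lines: qoei shu tynz bjozv
Hunk 6: at line 2 remove [tynz] add [zdk,ahmj] -> 5 lines: qoei shu zdk ahmj bjozv
Final line 3: zdk

Answer: zdk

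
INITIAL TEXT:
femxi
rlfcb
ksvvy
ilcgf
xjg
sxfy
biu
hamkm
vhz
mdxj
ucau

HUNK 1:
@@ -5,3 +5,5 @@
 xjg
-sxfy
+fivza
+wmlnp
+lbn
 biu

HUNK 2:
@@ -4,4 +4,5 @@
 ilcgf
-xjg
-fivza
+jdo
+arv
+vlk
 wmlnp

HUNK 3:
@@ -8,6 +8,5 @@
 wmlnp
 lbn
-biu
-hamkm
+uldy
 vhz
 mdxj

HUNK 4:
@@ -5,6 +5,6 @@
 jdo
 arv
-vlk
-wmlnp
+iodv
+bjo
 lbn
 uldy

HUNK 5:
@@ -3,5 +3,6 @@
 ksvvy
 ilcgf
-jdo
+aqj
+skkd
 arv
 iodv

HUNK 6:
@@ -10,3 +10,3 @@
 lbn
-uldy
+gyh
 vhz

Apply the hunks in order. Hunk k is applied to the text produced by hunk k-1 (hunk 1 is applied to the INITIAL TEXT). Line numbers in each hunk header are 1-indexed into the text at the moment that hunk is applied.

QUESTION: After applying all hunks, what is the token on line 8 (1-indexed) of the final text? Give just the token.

Answer: iodv

Derivation:
Hunk 1: at line 5 remove [sxfy] add [fivza,wmlnp,lbn] -> 13 lines: femxi rlfcb ksvvy ilcgf xjg fivza wmlnp lbn biu hamkm vhz mdxj ucau
Hunk 2: at line 4 remove [xjg,fivza] add [jdo,arv,vlk] -> 14 lines: femxi rlfcb ksvvy ilcgf jdo arv vlk wmlnp lbn biu hamkm vhz mdxj ucau
Hunk 3: at line 8 remove [biu,hamkm] add [uldy] -> 13 lines: femxi rlfcb ksvvy ilcgf jdo arv vlk wmlnp lbn uldy vhz mdxj ucau
Hunk 4: at line 5 remove [vlk,wmlnp] add [iodv,bjo] -> 13 lines: femxi rlfcb ksvvy ilcgf jdo arv iodv bjo lbn uldy vhz mdxj ucau
Hunk 5: at line 3 remove [jdo] add [aqj,skkd] -> 14 lines: femxi rlfcb ksvvy ilcgf aqj skkd arv iodv bjo lbn uldy vhz mdxj ucau
Hunk 6: at line 10 remove [uldy] add [gyh] -> 14 lines: femxi rlfcb ksvvy ilcgf aqj skkd arv iodv bjo lbn gyh vhz mdxj ucau
Final line 8: iodv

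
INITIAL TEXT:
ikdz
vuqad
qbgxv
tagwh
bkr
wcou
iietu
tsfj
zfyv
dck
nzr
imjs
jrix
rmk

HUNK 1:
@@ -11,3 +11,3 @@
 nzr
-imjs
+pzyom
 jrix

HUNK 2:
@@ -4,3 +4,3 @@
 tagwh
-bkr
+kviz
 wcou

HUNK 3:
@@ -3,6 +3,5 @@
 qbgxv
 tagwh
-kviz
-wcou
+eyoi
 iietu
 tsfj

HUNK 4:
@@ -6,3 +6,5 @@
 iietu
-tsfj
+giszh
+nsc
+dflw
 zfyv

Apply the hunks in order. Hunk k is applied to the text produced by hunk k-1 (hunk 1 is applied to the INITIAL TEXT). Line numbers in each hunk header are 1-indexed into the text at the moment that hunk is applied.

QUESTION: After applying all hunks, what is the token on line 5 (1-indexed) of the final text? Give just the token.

Answer: eyoi

Derivation:
Hunk 1: at line 11 remove [imjs] add [pzyom] -> 14 lines: ikdz vuqad qbgxv tagwh bkr wcou iietu tsfj zfyv dck nzr pzyom jrix rmk
Hunk 2: at line 4 remove [bkr] add [kviz] -> 14 lines: ikdz vuqad qbgxv tagwh kviz wcou iietu tsfj zfyv dck nzr pzyom jrix rmk
Hunk 3: at line 3 remove [kviz,wcou] add [eyoi] -> 13 lines: ikdz vuqad qbgxv tagwh eyoi iietu tsfj zfyv dck nzr pzyom jrix rmk
Hunk 4: at line 6 remove [tsfj] add [giszh,nsc,dflw] -> 15 lines: ikdz vuqad qbgxv tagwh eyoi iietu giszh nsc dflw zfyv dck nzr pzyom jrix rmk
Final line 5: eyoi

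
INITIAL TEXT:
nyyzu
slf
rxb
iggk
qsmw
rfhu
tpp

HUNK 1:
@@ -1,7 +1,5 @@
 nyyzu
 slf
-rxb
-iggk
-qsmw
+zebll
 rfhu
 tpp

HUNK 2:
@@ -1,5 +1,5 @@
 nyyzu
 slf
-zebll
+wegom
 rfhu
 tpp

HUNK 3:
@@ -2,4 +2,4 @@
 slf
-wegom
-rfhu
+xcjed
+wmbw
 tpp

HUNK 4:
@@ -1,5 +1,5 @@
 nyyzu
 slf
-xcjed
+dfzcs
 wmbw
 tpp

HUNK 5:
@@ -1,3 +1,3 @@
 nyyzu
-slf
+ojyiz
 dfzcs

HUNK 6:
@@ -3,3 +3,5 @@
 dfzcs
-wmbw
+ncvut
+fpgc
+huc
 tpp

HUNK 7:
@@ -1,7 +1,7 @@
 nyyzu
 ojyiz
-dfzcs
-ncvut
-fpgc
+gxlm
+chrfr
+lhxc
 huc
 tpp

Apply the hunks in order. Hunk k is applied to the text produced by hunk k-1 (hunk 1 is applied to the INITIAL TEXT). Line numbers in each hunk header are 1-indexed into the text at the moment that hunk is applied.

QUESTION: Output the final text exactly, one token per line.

Answer: nyyzu
ojyiz
gxlm
chrfr
lhxc
huc
tpp

Derivation:
Hunk 1: at line 1 remove [rxb,iggk,qsmw] add [zebll] -> 5 lines: nyyzu slf zebll rfhu tpp
Hunk 2: at line 1 remove [zebll] add [wegom] -> 5 lines: nyyzu slf wegom rfhu tpp
Hunk 3: at line 2 remove [wegom,rfhu] add [xcjed,wmbw] -> 5 lines: nyyzu slf xcjed wmbw tpp
Hunk 4: at line 1 remove [xcjed] add [dfzcs] -> 5 lines: nyyzu slf dfzcs wmbw tpp
Hunk 5: at line 1 remove [slf] add [ojyiz] -> 5 lines: nyyzu ojyiz dfzcs wmbw tpp
Hunk 6: at line 3 remove [wmbw] add [ncvut,fpgc,huc] -> 7 lines: nyyzu ojyiz dfzcs ncvut fpgc huc tpp
Hunk 7: at line 1 remove [dfzcs,ncvut,fpgc] add [gxlm,chrfr,lhxc] -> 7 lines: nyyzu ojyiz gxlm chrfr lhxc huc tpp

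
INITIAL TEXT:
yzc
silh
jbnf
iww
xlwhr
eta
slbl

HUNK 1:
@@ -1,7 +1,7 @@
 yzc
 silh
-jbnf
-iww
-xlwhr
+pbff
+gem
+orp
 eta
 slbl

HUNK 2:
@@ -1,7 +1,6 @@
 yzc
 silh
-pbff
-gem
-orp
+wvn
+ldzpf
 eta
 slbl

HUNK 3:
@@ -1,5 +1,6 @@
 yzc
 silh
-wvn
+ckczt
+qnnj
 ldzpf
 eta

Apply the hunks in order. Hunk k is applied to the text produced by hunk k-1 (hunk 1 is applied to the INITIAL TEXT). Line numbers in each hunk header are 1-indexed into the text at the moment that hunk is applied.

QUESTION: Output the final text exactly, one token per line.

Hunk 1: at line 1 remove [jbnf,iww,xlwhr] add [pbff,gem,orp] -> 7 lines: yzc silh pbff gem orp eta slbl
Hunk 2: at line 1 remove [pbff,gem,orp] add [wvn,ldzpf] -> 6 lines: yzc silh wvn ldzpf eta slbl
Hunk 3: at line 1 remove [wvn] add [ckczt,qnnj] -> 7 lines: yzc silh ckczt qnnj ldzpf eta slbl

Answer: yzc
silh
ckczt
qnnj
ldzpf
eta
slbl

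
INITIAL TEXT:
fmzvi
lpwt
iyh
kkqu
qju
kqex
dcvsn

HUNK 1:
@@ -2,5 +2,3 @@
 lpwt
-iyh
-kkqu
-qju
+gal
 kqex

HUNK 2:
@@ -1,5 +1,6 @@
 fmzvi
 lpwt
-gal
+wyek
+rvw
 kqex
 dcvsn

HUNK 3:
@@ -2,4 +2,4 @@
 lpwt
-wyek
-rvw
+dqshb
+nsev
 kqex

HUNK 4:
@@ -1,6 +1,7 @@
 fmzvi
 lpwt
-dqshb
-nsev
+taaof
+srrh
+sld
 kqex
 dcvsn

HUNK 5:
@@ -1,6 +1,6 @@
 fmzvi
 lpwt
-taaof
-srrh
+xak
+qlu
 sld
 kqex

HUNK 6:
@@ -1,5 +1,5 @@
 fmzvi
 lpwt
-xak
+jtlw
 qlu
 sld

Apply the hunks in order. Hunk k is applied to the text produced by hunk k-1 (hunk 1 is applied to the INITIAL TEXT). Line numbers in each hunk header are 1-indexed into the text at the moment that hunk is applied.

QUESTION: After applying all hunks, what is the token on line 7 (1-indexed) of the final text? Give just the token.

Answer: dcvsn

Derivation:
Hunk 1: at line 2 remove [iyh,kkqu,qju] add [gal] -> 5 lines: fmzvi lpwt gal kqex dcvsn
Hunk 2: at line 1 remove [gal] add [wyek,rvw] -> 6 lines: fmzvi lpwt wyek rvw kqex dcvsn
Hunk 3: at line 2 remove [wyek,rvw] add [dqshb,nsev] -> 6 lines: fmzvi lpwt dqshb nsev kqex dcvsn
Hunk 4: at line 1 remove [dqshb,nsev] add [taaof,srrh,sld] -> 7 lines: fmzvi lpwt taaof srrh sld kqex dcvsn
Hunk 5: at line 1 remove [taaof,srrh] add [xak,qlu] -> 7 lines: fmzvi lpwt xak qlu sld kqex dcvsn
Hunk 6: at line 1 remove [xak] add [jtlw] -> 7 lines: fmzvi lpwt jtlw qlu sld kqex dcvsn
Final line 7: dcvsn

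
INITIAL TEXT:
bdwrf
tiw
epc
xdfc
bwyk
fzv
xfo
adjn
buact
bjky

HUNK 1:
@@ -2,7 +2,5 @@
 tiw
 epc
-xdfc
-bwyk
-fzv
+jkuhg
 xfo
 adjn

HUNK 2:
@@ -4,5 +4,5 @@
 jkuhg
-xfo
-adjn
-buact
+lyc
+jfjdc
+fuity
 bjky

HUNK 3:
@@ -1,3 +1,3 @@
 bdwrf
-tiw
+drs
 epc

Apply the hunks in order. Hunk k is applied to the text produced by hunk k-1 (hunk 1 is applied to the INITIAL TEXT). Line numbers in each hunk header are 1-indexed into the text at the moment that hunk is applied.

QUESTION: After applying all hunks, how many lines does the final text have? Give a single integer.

Hunk 1: at line 2 remove [xdfc,bwyk,fzv] add [jkuhg] -> 8 lines: bdwrf tiw epc jkuhg xfo adjn buact bjky
Hunk 2: at line 4 remove [xfo,adjn,buact] add [lyc,jfjdc,fuity] -> 8 lines: bdwrf tiw epc jkuhg lyc jfjdc fuity bjky
Hunk 3: at line 1 remove [tiw] add [drs] -> 8 lines: bdwrf drs epc jkuhg lyc jfjdc fuity bjky
Final line count: 8

Answer: 8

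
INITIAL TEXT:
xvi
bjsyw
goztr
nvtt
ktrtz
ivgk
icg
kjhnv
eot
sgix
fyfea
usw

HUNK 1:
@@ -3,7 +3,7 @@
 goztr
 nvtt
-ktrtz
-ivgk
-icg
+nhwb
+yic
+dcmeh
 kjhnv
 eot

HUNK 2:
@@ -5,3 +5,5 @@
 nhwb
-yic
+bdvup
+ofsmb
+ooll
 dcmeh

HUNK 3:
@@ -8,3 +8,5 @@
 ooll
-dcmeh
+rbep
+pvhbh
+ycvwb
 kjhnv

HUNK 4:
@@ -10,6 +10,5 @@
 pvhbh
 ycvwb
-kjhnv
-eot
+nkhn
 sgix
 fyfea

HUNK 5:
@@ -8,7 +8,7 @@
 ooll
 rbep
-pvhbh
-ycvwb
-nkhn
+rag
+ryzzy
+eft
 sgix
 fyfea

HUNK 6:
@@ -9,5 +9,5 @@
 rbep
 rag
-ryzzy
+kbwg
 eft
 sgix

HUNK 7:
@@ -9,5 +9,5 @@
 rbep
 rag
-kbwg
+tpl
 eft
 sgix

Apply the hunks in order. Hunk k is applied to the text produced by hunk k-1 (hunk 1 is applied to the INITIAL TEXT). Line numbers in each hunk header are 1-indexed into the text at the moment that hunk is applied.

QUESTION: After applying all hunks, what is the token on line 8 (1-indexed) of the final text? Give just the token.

Answer: ooll

Derivation:
Hunk 1: at line 3 remove [ktrtz,ivgk,icg] add [nhwb,yic,dcmeh] -> 12 lines: xvi bjsyw goztr nvtt nhwb yic dcmeh kjhnv eot sgix fyfea usw
Hunk 2: at line 5 remove [yic] add [bdvup,ofsmb,ooll] -> 14 lines: xvi bjsyw goztr nvtt nhwb bdvup ofsmb ooll dcmeh kjhnv eot sgix fyfea usw
Hunk 3: at line 8 remove [dcmeh] add [rbep,pvhbh,ycvwb] -> 16 lines: xvi bjsyw goztr nvtt nhwb bdvup ofsmb ooll rbep pvhbh ycvwb kjhnv eot sgix fyfea usw
Hunk 4: at line 10 remove [kjhnv,eot] add [nkhn] -> 15 lines: xvi bjsyw goztr nvtt nhwb bdvup ofsmb ooll rbep pvhbh ycvwb nkhn sgix fyfea usw
Hunk 5: at line 8 remove [pvhbh,ycvwb,nkhn] add [rag,ryzzy,eft] -> 15 lines: xvi bjsyw goztr nvtt nhwb bdvup ofsmb ooll rbep rag ryzzy eft sgix fyfea usw
Hunk 6: at line 9 remove [ryzzy] add [kbwg] -> 15 lines: xvi bjsyw goztr nvtt nhwb bdvup ofsmb ooll rbep rag kbwg eft sgix fyfea usw
Hunk 7: at line 9 remove [kbwg] add [tpl] -> 15 lines: xvi bjsyw goztr nvtt nhwb bdvup ofsmb ooll rbep rag tpl eft sgix fyfea usw
Final line 8: ooll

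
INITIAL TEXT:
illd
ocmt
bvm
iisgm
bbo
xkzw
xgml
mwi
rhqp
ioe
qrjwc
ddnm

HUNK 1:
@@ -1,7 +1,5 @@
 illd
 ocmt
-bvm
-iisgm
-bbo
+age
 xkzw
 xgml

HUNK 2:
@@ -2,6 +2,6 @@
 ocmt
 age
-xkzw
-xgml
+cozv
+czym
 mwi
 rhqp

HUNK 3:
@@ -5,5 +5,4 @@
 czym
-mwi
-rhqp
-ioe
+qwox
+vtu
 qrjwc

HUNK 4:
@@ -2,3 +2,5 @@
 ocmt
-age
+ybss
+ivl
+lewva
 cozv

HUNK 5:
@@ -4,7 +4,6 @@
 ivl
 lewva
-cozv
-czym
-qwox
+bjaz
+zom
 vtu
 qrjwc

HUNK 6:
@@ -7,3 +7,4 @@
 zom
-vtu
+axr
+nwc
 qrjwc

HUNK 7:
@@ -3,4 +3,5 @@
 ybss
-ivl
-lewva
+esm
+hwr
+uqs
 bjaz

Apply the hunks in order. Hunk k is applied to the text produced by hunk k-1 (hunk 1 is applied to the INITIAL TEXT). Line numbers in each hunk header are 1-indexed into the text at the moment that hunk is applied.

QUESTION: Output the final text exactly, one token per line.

Hunk 1: at line 1 remove [bvm,iisgm,bbo] add [age] -> 10 lines: illd ocmt age xkzw xgml mwi rhqp ioe qrjwc ddnm
Hunk 2: at line 2 remove [xkzw,xgml] add [cozv,czym] -> 10 lines: illd ocmt age cozv czym mwi rhqp ioe qrjwc ddnm
Hunk 3: at line 5 remove [mwi,rhqp,ioe] add [qwox,vtu] -> 9 lines: illd ocmt age cozv czym qwox vtu qrjwc ddnm
Hunk 4: at line 2 remove [age] add [ybss,ivl,lewva] -> 11 lines: illd ocmt ybss ivl lewva cozv czym qwox vtu qrjwc ddnm
Hunk 5: at line 4 remove [cozv,czym,qwox] add [bjaz,zom] -> 10 lines: illd ocmt ybss ivl lewva bjaz zom vtu qrjwc ddnm
Hunk 6: at line 7 remove [vtu] add [axr,nwc] -> 11 lines: illd ocmt ybss ivl lewva bjaz zom axr nwc qrjwc ddnm
Hunk 7: at line 3 remove [ivl,lewva] add [esm,hwr,uqs] -> 12 lines: illd ocmt ybss esm hwr uqs bjaz zom axr nwc qrjwc ddnm

Answer: illd
ocmt
ybss
esm
hwr
uqs
bjaz
zom
axr
nwc
qrjwc
ddnm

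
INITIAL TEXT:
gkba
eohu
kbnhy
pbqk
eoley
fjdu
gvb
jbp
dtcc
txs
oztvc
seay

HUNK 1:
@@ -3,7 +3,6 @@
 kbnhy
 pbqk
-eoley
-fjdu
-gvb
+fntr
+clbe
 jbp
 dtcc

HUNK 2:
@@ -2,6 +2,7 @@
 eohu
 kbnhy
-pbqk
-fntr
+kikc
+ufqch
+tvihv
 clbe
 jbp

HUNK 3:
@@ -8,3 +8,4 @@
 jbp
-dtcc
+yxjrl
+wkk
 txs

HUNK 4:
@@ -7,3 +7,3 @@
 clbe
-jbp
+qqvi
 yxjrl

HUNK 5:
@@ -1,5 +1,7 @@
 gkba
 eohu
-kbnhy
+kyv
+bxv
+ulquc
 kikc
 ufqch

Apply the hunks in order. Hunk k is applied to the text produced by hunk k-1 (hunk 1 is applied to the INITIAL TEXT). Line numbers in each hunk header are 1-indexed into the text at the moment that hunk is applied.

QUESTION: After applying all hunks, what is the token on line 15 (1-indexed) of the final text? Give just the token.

Answer: seay

Derivation:
Hunk 1: at line 3 remove [eoley,fjdu,gvb] add [fntr,clbe] -> 11 lines: gkba eohu kbnhy pbqk fntr clbe jbp dtcc txs oztvc seay
Hunk 2: at line 2 remove [pbqk,fntr] add [kikc,ufqch,tvihv] -> 12 lines: gkba eohu kbnhy kikc ufqch tvihv clbe jbp dtcc txs oztvc seay
Hunk 3: at line 8 remove [dtcc] add [yxjrl,wkk] -> 13 lines: gkba eohu kbnhy kikc ufqch tvihv clbe jbp yxjrl wkk txs oztvc seay
Hunk 4: at line 7 remove [jbp] add [qqvi] -> 13 lines: gkba eohu kbnhy kikc ufqch tvihv clbe qqvi yxjrl wkk txs oztvc seay
Hunk 5: at line 1 remove [kbnhy] add [kyv,bxv,ulquc] -> 15 lines: gkba eohu kyv bxv ulquc kikc ufqch tvihv clbe qqvi yxjrl wkk txs oztvc seay
Final line 15: seay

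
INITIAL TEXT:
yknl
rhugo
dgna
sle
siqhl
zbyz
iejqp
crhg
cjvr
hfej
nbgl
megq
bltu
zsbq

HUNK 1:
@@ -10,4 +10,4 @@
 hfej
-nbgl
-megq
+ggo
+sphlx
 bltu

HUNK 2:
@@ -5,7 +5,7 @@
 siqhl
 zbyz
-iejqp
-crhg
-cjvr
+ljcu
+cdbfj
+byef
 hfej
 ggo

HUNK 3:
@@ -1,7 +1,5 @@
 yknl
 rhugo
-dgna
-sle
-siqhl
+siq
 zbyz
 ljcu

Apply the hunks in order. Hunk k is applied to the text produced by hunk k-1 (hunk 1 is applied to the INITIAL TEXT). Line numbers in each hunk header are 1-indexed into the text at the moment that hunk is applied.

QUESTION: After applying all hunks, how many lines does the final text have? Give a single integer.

Hunk 1: at line 10 remove [nbgl,megq] add [ggo,sphlx] -> 14 lines: yknl rhugo dgna sle siqhl zbyz iejqp crhg cjvr hfej ggo sphlx bltu zsbq
Hunk 2: at line 5 remove [iejqp,crhg,cjvr] add [ljcu,cdbfj,byef] -> 14 lines: yknl rhugo dgna sle siqhl zbyz ljcu cdbfj byef hfej ggo sphlx bltu zsbq
Hunk 3: at line 1 remove [dgna,sle,siqhl] add [siq] -> 12 lines: yknl rhugo siq zbyz ljcu cdbfj byef hfej ggo sphlx bltu zsbq
Final line count: 12

Answer: 12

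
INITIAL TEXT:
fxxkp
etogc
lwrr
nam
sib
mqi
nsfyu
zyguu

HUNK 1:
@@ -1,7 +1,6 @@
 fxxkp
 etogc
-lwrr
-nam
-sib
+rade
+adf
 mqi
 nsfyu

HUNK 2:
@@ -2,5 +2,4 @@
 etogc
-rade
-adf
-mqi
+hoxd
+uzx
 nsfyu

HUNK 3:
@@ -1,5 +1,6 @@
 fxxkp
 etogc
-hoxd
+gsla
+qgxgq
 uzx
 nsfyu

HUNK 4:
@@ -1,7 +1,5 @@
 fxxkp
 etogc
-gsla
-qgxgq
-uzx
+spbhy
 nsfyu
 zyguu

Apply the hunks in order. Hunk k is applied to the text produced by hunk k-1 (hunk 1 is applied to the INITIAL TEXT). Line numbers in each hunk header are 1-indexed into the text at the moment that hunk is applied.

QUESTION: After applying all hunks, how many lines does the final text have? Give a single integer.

Hunk 1: at line 1 remove [lwrr,nam,sib] add [rade,adf] -> 7 lines: fxxkp etogc rade adf mqi nsfyu zyguu
Hunk 2: at line 2 remove [rade,adf,mqi] add [hoxd,uzx] -> 6 lines: fxxkp etogc hoxd uzx nsfyu zyguu
Hunk 3: at line 1 remove [hoxd] add [gsla,qgxgq] -> 7 lines: fxxkp etogc gsla qgxgq uzx nsfyu zyguu
Hunk 4: at line 1 remove [gsla,qgxgq,uzx] add [spbhy] -> 5 lines: fxxkp etogc spbhy nsfyu zyguu
Final line count: 5

Answer: 5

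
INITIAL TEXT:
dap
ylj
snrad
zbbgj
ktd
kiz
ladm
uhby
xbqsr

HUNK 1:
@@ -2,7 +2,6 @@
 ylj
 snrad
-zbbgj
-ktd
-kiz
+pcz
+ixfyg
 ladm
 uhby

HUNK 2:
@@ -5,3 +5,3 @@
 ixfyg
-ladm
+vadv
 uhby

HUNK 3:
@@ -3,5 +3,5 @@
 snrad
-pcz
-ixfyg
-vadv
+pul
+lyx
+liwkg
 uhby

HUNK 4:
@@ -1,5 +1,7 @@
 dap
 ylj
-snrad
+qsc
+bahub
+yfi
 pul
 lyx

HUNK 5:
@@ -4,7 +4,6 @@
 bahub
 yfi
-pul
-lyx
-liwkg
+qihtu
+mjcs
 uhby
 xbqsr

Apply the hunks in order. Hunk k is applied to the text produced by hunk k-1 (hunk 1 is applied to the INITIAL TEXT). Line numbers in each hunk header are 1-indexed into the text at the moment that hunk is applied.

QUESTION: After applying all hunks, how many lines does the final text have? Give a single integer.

Hunk 1: at line 2 remove [zbbgj,ktd,kiz] add [pcz,ixfyg] -> 8 lines: dap ylj snrad pcz ixfyg ladm uhby xbqsr
Hunk 2: at line 5 remove [ladm] add [vadv] -> 8 lines: dap ylj snrad pcz ixfyg vadv uhby xbqsr
Hunk 3: at line 3 remove [pcz,ixfyg,vadv] add [pul,lyx,liwkg] -> 8 lines: dap ylj snrad pul lyx liwkg uhby xbqsr
Hunk 4: at line 1 remove [snrad] add [qsc,bahub,yfi] -> 10 lines: dap ylj qsc bahub yfi pul lyx liwkg uhby xbqsr
Hunk 5: at line 4 remove [pul,lyx,liwkg] add [qihtu,mjcs] -> 9 lines: dap ylj qsc bahub yfi qihtu mjcs uhby xbqsr
Final line count: 9

Answer: 9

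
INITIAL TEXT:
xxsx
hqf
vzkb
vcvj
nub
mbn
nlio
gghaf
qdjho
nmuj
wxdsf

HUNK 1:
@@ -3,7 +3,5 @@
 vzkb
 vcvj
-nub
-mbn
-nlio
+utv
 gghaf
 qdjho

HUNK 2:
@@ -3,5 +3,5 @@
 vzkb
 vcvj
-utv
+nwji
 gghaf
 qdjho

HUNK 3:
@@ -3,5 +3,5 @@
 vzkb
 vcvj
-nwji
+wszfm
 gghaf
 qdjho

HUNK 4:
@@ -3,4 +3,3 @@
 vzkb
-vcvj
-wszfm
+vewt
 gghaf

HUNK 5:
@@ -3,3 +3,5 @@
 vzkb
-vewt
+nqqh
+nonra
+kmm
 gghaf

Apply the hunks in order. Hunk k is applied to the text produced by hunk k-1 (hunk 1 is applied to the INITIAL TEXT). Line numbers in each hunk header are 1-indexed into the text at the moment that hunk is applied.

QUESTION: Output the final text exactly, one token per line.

Hunk 1: at line 3 remove [nub,mbn,nlio] add [utv] -> 9 lines: xxsx hqf vzkb vcvj utv gghaf qdjho nmuj wxdsf
Hunk 2: at line 3 remove [utv] add [nwji] -> 9 lines: xxsx hqf vzkb vcvj nwji gghaf qdjho nmuj wxdsf
Hunk 3: at line 3 remove [nwji] add [wszfm] -> 9 lines: xxsx hqf vzkb vcvj wszfm gghaf qdjho nmuj wxdsf
Hunk 4: at line 3 remove [vcvj,wszfm] add [vewt] -> 8 lines: xxsx hqf vzkb vewt gghaf qdjho nmuj wxdsf
Hunk 5: at line 3 remove [vewt] add [nqqh,nonra,kmm] -> 10 lines: xxsx hqf vzkb nqqh nonra kmm gghaf qdjho nmuj wxdsf

Answer: xxsx
hqf
vzkb
nqqh
nonra
kmm
gghaf
qdjho
nmuj
wxdsf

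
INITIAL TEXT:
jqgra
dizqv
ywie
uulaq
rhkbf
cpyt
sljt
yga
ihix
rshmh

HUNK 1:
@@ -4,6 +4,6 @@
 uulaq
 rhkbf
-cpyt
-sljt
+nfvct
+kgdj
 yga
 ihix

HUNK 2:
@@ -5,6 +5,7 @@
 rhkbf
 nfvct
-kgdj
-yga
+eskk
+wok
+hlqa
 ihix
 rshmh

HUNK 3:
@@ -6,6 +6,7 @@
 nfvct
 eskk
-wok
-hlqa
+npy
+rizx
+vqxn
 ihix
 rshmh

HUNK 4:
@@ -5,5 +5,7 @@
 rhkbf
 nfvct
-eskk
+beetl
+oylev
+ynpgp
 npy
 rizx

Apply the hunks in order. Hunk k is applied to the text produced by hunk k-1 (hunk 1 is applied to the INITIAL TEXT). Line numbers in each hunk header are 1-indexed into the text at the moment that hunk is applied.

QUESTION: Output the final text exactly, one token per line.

Answer: jqgra
dizqv
ywie
uulaq
rhkbf
nfvct
beetl
oylev
ynpgp
npy
rizx
vqxn
ihix
rshmh

Derivation:
Hunk 1: at line 4 remove [cpyt,sljt] add [nfvct,kgdj] -> 10 lines: jqgra dizqv ywie uulaq rhkbf nfvct kgdj yga ihix rshmh
Hunk 2: at line 5 remove [kgdj,yga] add [eskk,wok,hlqa] -> 11 lines: jqgra dizqv ywie uulaq rhkbf nfvct eskk wok hlqa ihix rshmh
Hunk 3: at line 6 remove [wok,hlqa] add [npy,rizx,vqxn] -> 12 lines: jqgra dizqv ywie uulaq rhkbf nfvct eskk npy rizx vqxn ihix rshmh
Hunk 4: at line 5 remove [eskk] add [beetl,oylev,ynpgp] -> 14 lines: jqgra dizqv ywie uulaq rhkbf nfvct beetl oylev ynpgp npy rizx vqxn ihix rshmh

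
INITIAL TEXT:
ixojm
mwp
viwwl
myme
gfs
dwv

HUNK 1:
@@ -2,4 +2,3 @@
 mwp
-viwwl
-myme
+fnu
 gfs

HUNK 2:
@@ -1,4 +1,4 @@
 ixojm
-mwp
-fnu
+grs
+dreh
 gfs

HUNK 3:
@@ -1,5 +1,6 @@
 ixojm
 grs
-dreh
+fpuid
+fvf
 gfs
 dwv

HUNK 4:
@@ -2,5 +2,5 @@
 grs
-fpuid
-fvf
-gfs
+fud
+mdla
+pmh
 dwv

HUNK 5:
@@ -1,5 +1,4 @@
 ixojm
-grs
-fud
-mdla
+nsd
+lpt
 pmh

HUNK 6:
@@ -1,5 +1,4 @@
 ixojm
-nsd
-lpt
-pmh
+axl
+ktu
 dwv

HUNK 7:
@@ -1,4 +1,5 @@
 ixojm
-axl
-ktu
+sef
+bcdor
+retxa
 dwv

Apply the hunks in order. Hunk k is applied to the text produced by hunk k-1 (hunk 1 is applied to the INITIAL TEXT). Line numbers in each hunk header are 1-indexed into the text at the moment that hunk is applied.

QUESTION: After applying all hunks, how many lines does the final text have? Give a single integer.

Answer: 5

Derivation:
Hunk 1: at line 2 remove [viwwl,myme] add [fnu] -> 5 lines: ixojm mwp fnu gfs dwv
Hunk 2: at line 1 remove [mwp,fnu] add [grs,dreh] -> 5 lines: ixojm grs dreh gfs dwv
Hunk 3: at line 1 remove [dreh] add [fpuid,fvf] -> 6 lines: ixojm grs fpuid fvf gfs dwv
Hunk 4: at line 2 remove [fpuid,fvf,gfs] add [fud,mdla,pmh] -> 6 lines: ixojm grs fud mdla pmh dwv
Hunk 5: at line 1 remove [grs,fud,mdla] add [nsd,lpt] -> 5 lines: ixojm nsd lpt pmh dwv
Hunk 6: at line 1 remove [nsd,lpt,pmh] add [axl,ktu] -> 4 lines: ixojm axl ktu dwv
Hunk 7: at line 1 remove [axl,ktu] add [sef,bcdor,retxa] -> 5 lines: ixojm sef bcdor retxa dwv
Final line count: 5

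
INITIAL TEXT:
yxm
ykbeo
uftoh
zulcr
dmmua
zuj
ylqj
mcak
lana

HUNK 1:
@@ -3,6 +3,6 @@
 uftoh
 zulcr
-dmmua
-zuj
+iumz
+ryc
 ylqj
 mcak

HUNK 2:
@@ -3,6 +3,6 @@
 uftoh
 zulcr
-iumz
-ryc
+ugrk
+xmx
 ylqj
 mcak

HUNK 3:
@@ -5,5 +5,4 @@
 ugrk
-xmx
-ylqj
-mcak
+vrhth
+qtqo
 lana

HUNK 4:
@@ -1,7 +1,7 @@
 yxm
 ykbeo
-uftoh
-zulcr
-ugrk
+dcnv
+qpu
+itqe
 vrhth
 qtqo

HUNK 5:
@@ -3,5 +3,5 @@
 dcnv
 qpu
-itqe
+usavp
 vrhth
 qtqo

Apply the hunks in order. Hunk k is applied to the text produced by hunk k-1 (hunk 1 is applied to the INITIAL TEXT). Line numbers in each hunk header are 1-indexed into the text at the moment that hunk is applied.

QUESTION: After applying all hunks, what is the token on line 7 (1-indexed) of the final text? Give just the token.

Answer: qtqo

Derivation:
Hunk 1: at line 3 remove [dmmua,zuj] add [iumz,ryc] -> 9 lines: yxm ykbeo uftoh zulcr iumz ryc ylqj mcak lana
Hunk 2: at line 3 remove [iumz,ryc] add [ugrk,xmx] -> 9 lines: yxm ykbeo uftoh zulcr ugrk xmx ylqj mcak lana
Hunk 3: at line 5 remove [xmx,ylqj,mcak] add [vrhth,qtqo] -> 8 lines: yxm ykbeo uftoh zulcr ugrk vrhth qtqo lana
Hunk 4: at line 1 remove [uftoh,zulcr,ugrk] add [dcnv,qpu,itqe] -> 8 lines: yxm ykbeo dcnv qpu itqe vrhth qtqo lana
Hunk 5: at line 3 remove [itqe] add [usavp] -> 8 lines: yxm ykbeo dcnv qpu usavp vrhth qtqo lana
Final line 7: qtqo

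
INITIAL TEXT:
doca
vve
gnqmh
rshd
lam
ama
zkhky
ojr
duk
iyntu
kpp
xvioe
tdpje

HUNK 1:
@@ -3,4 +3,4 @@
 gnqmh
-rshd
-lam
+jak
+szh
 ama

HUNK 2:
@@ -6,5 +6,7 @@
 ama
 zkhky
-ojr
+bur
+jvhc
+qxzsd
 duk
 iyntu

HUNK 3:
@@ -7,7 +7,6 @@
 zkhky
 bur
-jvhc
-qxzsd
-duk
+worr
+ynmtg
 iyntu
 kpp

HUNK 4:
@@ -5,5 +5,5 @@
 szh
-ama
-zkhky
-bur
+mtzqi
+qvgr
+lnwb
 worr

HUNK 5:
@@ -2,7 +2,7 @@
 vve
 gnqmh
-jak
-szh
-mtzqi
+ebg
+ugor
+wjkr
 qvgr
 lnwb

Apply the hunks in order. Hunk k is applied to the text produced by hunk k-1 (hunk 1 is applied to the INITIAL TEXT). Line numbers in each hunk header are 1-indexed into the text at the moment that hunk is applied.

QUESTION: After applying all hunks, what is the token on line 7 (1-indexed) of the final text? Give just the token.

Hunk 1: at line 3 remove [rshd,lam] add [jak,szh] -> 13 lines: doca vve gnqmh jak szh ama zkhky ojr duk iyntu kpp xvioe tdpje
Hunk 2: at line 6 remove [ojr] add [bur,jvhc,qxzsd] -> 15 lines: doca vve gnqmh jak szh ama zkhky bur jvhc qxzsd duk iyntu kpp xvioe tdpje
Hunk 3: at line 7 remove [jvhc,qxzsd,duk] add [worr,ynmtg] -> 14 lines: doca vve gnqmh jak szh ama zkhky bur worr ynmtg iyntu kpp xvioe tdpje
Hunk 4: at line 5 remove [ama,zkhky,bur] add [mtzqi,qvgr,lnwb] -> 14 lines: doca vve gnqmh jak szh mtzqi qvgr lnwb worr ynmtg iyntu kpp xvioe tdpje
Hunk 5: at line 2 remove [jak,szh,mtzqi] add [ebg,ugor,wjkr] -> 14 lines: doca vve gnqmh ebg ugor wjkr qvgr lnwb worr ynmtg iyntu kpp xvioe tdpje
Final line 7: qvgr

Answer: qvgr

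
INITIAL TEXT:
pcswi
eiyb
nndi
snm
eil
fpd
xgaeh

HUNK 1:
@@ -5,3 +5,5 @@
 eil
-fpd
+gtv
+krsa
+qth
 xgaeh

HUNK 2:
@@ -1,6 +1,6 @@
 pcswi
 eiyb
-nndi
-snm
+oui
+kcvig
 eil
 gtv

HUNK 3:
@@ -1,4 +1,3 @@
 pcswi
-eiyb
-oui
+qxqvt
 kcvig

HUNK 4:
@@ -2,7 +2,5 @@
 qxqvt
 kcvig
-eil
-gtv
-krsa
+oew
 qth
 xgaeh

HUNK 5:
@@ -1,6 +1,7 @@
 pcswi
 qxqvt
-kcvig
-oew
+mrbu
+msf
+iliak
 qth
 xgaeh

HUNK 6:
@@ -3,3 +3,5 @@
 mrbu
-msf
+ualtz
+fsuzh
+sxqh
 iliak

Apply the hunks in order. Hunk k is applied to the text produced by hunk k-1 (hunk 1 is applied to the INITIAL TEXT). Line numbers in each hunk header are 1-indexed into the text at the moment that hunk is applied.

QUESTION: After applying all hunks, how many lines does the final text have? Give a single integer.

Answer: 9

Derivation:
Hunk 1: at line 5 remove [fpd] add [gtv,krsa,qth] -> 9 lines: pcswi eiyb nndi snm eil gtv krsa qth xgaeh
Hunk 2: at line 1 remove [nndi,snm] add [oui,kcvig] -> 9 lines: pcswi eiyb oui kcvig eil gtv krsa qth xgaeh
Hunk 3: at line 1 remove [eiyb,oui] add [qxqvt] -> 8 lines: pcswi qxqvt kcvig eil gtv krsa qth xgaeh
Hunk 4: at line 2 remove [eil,gtv,krsa] add [oew] -> 6 lines: pcswi qxqvt kcvig oew qth xgaeh
Hunk 5: at line 1 remove [kcvig,oew] add [mrbu,msf,iliak] -> 7 lines: pcswi qxqvt mrbu msf iliak qth xgaeh
Hunk 6: at line 3 remove [msf] add [ualtz,fsuzh,sxqh] -> 9 lines: pcswi qxqvt mrbu ualtz fsuzh sxqh iliak qth xgaeh
Final line count: 9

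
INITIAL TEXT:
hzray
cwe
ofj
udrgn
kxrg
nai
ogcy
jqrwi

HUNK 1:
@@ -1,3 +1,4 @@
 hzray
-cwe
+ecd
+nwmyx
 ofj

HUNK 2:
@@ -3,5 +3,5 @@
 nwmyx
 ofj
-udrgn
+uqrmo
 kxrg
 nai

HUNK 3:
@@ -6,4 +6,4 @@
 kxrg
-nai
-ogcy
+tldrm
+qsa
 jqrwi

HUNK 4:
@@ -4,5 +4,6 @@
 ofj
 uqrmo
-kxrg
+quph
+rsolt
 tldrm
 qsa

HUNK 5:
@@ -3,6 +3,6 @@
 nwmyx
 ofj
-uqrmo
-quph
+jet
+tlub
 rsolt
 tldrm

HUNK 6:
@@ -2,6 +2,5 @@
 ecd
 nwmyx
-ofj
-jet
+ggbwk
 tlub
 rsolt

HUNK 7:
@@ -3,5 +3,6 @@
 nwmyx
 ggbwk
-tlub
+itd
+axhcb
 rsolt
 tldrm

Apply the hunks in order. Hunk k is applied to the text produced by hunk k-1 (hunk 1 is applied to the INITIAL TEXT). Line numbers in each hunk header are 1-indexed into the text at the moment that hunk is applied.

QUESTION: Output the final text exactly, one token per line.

Hunk 1: at line 1 remove [cwe] add [ecd,nwmyx] -> 9 lines: hzray ecd nwmyx ofj udrgn kxrg nai ogcy jqrwi
Hunk 2: at line 3 remove [udrgn] add [uqrmo] -> 9 lines: hzray ecd nwmyx ofj uqrmo kxrg nai ogcy jqrwi
Hunk 3: at line 6 remove [nai,ogcy] add [tldrm,qsa] -> 9 lines: hzray ecd nwmyx ofj uqrmo kxrg tldrm qsa jqrwi
Hunk 4: at line 4 remove [kxrg] add [quph,rsolt] -> 10 lines: hzray ecd nwmyx ofj uqrmo quph rsolt tldrm qsa jqrwi
Hunk 5: at line 3 remove [uqrmo,quph] add [jet,tlub] -> 10 lines: hzray ecd nwmyx ofj jet tlub rsolt tldrm qsa jqrwi
Hunk 6: at line 2 remove [ofj,jet] add [ggbwk] -> 9 lines: hzray ecd nwmyx ggbwk tlub rsolt tldrm qsa jqrwi
Hunk 7: at line 3 remove [tlub] add [itd,axhcb] -> 10 lines: hzray ecd nwmyx ggbwk itd axhcb rsolt tldrm qsa jqrwi

Answer: hzray
ecd
nwmyx
ggbwk
itd
axhcb
rsolt
tldrm
qsa
jqrwi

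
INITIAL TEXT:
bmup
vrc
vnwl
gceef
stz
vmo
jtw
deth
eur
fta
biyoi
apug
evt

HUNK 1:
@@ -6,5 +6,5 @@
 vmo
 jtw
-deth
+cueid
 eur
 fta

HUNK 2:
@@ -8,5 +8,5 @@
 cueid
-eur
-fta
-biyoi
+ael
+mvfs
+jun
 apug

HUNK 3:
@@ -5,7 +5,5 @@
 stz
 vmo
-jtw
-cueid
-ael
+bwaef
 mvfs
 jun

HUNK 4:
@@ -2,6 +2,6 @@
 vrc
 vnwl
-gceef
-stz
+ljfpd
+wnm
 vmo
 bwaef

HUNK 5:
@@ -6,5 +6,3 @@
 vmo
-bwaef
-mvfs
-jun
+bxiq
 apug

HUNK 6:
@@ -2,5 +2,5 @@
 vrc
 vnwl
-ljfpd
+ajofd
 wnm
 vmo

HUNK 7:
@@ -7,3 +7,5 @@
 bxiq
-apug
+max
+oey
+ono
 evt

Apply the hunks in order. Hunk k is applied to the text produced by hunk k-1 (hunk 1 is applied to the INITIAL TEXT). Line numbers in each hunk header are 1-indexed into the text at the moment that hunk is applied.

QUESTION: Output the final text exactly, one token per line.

Hunk 1: at line 6 remove [deth] add [cueid] -> 13 lines: bmup vrc vnwl gceef stz vmo jtw cueid eur fta biyoi apug evt
Hunk 2: at line 8 remove [eur,fta,biyoi] add [ael,mvfs,jun] -> 13 lines: bmup vrc vnwl gceef stz vmo jtw cueid ael mvfs jun apug evt
Hunk 3: at line 5 remove [jtw,cueid,ael] add [bwaef] -> 11 lines: bmup vrc vnwl gceef stz vmo bwaef mvfs jun apug evt
Hunk 4: at line 2 remove [gceef,stz] add [ljfpd,wnm] -> 11 lines: bmup vrc vnwl ljfpd wnm vmo bwaef mvfs jun apug evt
Hunk 5: at line 6 remove [bwaef,mvfs,jun] add [bxiq] -> 9 lines: bmup vrc vnwl ljfpd wnm vmo bxiq apug evt
Hunk 6: at line 2 remove [ljfpd] add [ajofd] -> 9 lines: bmup vrc vnwl ajofd wnm vmo bxiq apug evt
Hunk 7: at line 7 remove [apug] add [max,oey,ono] -> 11 lines: bmup vrc vnwl ajofd wnm vmo bxiq max oey ono evt

Answer: bmup
vrc
vnwl
ajofd
wnm
vmo
bxiq
max
oey
ono
evt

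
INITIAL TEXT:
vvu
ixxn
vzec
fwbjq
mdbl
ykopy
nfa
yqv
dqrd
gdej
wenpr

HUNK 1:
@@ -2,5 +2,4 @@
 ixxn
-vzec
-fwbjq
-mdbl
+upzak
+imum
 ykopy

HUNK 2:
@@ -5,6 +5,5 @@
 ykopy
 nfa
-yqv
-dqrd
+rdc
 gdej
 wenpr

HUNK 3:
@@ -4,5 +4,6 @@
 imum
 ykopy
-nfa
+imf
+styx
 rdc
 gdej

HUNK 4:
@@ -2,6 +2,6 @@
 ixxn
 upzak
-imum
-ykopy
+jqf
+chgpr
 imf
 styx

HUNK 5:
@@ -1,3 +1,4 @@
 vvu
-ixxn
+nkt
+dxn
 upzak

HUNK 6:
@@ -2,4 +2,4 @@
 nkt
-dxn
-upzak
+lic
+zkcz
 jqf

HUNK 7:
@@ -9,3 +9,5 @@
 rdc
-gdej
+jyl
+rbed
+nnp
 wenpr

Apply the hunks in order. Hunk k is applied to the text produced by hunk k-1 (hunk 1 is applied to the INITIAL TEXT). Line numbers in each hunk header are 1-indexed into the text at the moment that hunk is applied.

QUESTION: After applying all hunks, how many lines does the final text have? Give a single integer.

Answer: 13

Derivation:
Hunk 1: at line 2 remove [vzec,fwbjq,mdbl] add [upzak,imum] -> 10 lines: vvu ixxn upzak imum ykopy nfa yqv dqrd gdej wenpr
Hunk 2: at line 5 remove [yqv,dqrd] add [rdc] -> 9 lines: vvu ixxn upzak imum ykopy nfa rdc gdej wenpr
Hunk 3: at line 4 remove [nfa] add [imf,styx] -> 10 lines: vvu ixxn upzak imum ykopy imf styx rdc gdej wenpr
Hunk 4: at line 2 remove [imum,ykopy] add [jqf,chgpr] -> 10 lines: vvu ixxn upzak jqf chgpr imf styx rdc gdej wenpr
Hunk 5: at line 1 remove [ixxn] add [nkt,dxn] -> 11 lines: vvu nkt dxn upzak jqf chgpr imf styx rdc gdej wenpr
Hunk 6: at line 2 remove [dxn,upzak] add [lic,zkcz] -> 11 lines: vvu nkt lic zkcz jqf chgpr imf styx rdc gdej wenpr
Hunk 7: at line 9 remove [gdej] add [jyl,rbed,nnp] -> 13 lines: vvu nkt lic zkcz jqf chgpr imf styx rdc jyl rbed nnp wenpr
Final line count: 13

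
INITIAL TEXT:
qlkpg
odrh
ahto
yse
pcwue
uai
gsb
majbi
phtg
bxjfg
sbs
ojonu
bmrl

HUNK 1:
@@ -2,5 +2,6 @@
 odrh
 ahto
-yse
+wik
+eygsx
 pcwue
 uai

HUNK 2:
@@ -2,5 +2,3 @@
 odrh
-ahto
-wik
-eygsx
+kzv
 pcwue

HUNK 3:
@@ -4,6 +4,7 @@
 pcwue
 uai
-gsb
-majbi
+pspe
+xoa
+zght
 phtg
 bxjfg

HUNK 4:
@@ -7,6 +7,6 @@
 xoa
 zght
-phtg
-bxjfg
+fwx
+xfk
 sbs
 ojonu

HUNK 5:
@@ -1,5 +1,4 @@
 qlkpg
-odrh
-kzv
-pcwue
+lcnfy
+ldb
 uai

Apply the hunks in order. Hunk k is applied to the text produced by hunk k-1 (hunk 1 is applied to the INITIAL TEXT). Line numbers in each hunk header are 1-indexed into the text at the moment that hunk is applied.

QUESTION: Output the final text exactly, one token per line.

Answer: qlkpg
lcnfy
ldb
uai
pspe
xoa
zght
fwx
xfk
sbs
ojonu
bmrl

Derivation:
Hunk 1: at line 2 remove [yse] add [wik,eygsx] -> 14 lines: qlkpg odrh ahto wik eygsx pcwue uai gsb majbi phtg bxjfg sbs ojonu bmrl
Hunk 2: at line 2 remove [ahto,wik,eygsx] add [kzv] -> 12 lines: qlkpg odrh kzv pcwue uai gsb majbi phtg bxjfg sbs ojonu bmrl
Hunk 3: at line 4 remove [gsb,majbi] add [pspe,xoa,zght] -> 13 lines: qlkpg odrh kzv pcwue uai pspe xoa zght phtg bxjfg sbs ojonu bmrl
Hunk 4: at line 7 remove [phtg,bxjfg] add [fwx,xfk] -> 13 lines: qlkpg odrh kzv pcwue uai pspe xoa zght fwx xfk sbs ojonu bmrl
Hunk 5: at line 1 remove [odrh,kzv,pcwue] add [lcnfy,ldb] -> 12 lines: qlkpg lcnfy ldb uai pspe xoa zght fwx xfk sbs ojonu bmrl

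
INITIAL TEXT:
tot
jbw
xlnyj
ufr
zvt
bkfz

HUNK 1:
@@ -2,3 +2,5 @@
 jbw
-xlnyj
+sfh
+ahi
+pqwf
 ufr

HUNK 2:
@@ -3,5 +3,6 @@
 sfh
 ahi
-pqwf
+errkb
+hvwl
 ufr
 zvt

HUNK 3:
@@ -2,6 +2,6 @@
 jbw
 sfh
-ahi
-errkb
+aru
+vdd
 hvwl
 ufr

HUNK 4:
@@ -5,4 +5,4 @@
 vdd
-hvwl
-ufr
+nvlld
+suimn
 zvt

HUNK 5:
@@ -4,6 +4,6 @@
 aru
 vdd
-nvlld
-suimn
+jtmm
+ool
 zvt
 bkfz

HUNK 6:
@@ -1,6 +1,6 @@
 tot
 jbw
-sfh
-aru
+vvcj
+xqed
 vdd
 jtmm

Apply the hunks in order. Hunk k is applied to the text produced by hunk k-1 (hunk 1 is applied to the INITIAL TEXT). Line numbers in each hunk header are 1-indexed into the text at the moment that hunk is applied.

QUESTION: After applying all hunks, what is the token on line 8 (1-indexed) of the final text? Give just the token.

Answer: zvt

Derivation:
Hunk 1: at line 2 remove [xlnyj] add [sfh,ahi,pqwf] -> 8 lines: tot jbw sfh ahi pqwf ufr zvt bkfz
Hunk 2: at line 3 remove [pqwf] add [errkb,hvwl] -> 9 lines: tot jbw sfh ahi errkb hvwl ufr zvt bkfz
Hunk 3: at line 2 remove [ahi,errkb] add [aru,vdd] -> 9 lines: tot jbw sfh aru vdd hvwl ufr zvt bkfz
Hunk 4: at line 5 remove [hvwl,ufr] add [nvlld,suimn] -> 9 lines: tot jbw sfh aru vdd nvlld suimn zvt bkfz
Hunk 5: at line 4 remove [nvlld,suimn] add [jtmm,ool] -> 9 lines: tot jbw sfh aru vdd jtmm ool zvt bkfz
Hunk 6: at line 1 remove [sfh,aru] add [vvcj,xqed] -> 9 lines: tot jbw vvcj xqed vdd jtmm ool zvt bkfz
Final line 8: zvt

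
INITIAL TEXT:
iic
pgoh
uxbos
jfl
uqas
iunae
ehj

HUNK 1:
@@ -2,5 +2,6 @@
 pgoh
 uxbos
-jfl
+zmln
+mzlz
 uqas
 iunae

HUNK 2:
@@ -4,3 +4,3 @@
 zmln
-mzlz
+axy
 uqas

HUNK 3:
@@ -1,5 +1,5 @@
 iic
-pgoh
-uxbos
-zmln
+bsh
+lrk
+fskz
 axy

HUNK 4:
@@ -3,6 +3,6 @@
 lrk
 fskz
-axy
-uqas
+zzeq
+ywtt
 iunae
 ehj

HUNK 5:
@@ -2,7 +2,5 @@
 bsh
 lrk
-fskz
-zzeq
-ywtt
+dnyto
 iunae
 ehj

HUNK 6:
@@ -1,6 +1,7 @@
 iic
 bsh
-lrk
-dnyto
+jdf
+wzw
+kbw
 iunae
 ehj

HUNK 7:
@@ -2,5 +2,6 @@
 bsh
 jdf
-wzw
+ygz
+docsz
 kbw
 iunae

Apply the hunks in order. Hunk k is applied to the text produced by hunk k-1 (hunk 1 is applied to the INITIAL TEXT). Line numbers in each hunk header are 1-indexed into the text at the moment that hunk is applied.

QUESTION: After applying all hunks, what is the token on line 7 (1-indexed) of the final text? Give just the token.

Answer: iunae

Derivation:
Hunk 1: at line 2 remove [jfl] add [zmln,mzlz] -> 8 lines: iic pgoh uxbos zmln mzlz uqas iunae ehj
Hunk 2: at line 4 remove [mzlz] add [axy] -> 8 lines: iic pgoh uxbos zmln axy uqas iunae ehj
Hunk 3: at line 1 remove [pgoh,uxbos,zmln] add [bsh,lrk,fskz] -> 8 lines: iic bsh lrk fskz axy uqas iunae ehj
Hunk 4: at line 3 remove [axy,uqas] add [zzeq,ywtt] -> 8 lines: iic bsh lrk fskz zzeq ywtt iunae ehj
Hunk 5: at line 2 remove [fskz,zzeq,ywtt] add [dnyto] -> 6 lines: iic bsh lrk dnyto iunae ehj
Hunk 6: at line 1 remove [lrk,dnyto] add [jdf,wzw,kbw] -> 7 lines: iic bsh jdf wzw kbw iunae ehj
Hunk 7: at line 2 remove [wzw] add [ygz,docsz] -> 8 lines: iic bsh jdf ygz docsz kbw iunae ehj
Final line 7: iunae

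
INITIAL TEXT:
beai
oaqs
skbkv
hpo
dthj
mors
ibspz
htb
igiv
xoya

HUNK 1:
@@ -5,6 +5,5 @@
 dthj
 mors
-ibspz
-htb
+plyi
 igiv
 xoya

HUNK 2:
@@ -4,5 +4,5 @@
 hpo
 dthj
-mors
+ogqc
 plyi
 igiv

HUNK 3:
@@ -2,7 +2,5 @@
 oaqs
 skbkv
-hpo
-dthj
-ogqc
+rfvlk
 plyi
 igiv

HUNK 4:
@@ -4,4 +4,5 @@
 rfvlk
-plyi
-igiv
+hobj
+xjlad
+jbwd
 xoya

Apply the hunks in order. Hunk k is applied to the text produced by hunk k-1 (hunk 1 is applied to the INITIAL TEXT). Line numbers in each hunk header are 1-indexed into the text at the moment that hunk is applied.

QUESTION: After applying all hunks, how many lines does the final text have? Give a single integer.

Hunk 1: at line 5 remove [ibspz,htb] add [plyi] -> 9 lines: beai oaqs skbkv hpo dthj mors plyi igiv xoya
Hunk 2: at line 4 remove [mors] add [ogqc] -> 9 lines: beai oaqs skbkv hpo dthj ogqc plyi igiv xoya
Hunk 3: at line 2 remove [hpo,dthj,ogqc] add [rfvlk] -> 7 lines: beai oaqs skbkv rfvlk plyi igiv xoya
Hunk 4: at line 4 remove [plyi,igiv] add [hobj,xjlad,jbwd] -> 8 lines: beai oaqs skbkv rfvlk hobj xjlad jbwd xoya
Final line count: 8

Answer: 8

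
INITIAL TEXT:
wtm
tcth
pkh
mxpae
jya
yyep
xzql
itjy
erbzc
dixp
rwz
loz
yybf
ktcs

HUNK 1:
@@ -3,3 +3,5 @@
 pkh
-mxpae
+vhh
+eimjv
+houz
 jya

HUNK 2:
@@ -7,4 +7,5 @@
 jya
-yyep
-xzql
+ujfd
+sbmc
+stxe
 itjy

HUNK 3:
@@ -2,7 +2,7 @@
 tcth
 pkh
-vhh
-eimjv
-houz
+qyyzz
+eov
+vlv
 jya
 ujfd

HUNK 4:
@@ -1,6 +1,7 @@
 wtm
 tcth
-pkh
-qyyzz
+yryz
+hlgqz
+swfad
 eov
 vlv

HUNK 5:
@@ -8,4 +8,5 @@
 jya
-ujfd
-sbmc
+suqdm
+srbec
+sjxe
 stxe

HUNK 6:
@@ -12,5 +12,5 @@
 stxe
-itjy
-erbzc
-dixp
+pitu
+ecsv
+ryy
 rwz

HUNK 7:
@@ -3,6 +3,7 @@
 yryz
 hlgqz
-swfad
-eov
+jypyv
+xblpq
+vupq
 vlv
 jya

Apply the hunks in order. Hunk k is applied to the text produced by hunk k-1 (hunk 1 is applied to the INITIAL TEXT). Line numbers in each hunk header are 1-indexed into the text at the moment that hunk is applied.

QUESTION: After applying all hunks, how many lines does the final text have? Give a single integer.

Hunk 1: at line 3 remove [mxpae] add [vhh,eimjv,houz] -> 16 lines: wtm tcth pkh vhh eimjv houz jya yyep xzql itjy erbzc dixp rwz loz yybf ktcs
Hunk 2: at line 7 remove [yyep,xzql] add [ujfd,sbmc,stxe] -> 17 lines: wtm tcth pkh vhh eimjv houz jya ujfd sbmc stxe itjy erbzc dixp rwz loz yybf ktcs
Hunk 3: at line 2 remove [vhh,eimjv,houz] add [qyyzz,eov,vlv] -> 17 lines: wtm tcth pkh qyyzz eov vlv jya ujfd sbmc stxe itjy erbzc dixp rwz loz yybf ktcs
Hunk 4: at line 1 remove [pkh,qyyzz] add [yryz,hlgqz,swfad] -> 18 lines: wtm tcth yryz hlgqz swfad eov vlv jya ujfd sbmc stxe itjy erbzc dixp rwz loz yybf ktcs
Hunk 5: at line 8 remove [ujfd,sbmc] add [suqdm,srbec,sjxe] -> 19 lines: wtm tcth yryz hlgqz swfad eov vlv jya suqdm srbec sjxe stxe itjy erbzc dixp rwz loz yybf ktcs
Hunk 6: at line 12 remove [itjy,erbzc,dixp] add [pitu,ecsv,ryy] -> 19 lines: wtm tcth yryz hlgqz swfad eov vlv jya suqdm srbec sjxe stxe pitu ecsv ryy rwz loz yybf ktcs
Hunk 7: at line 3 remove [swfad,eov] add [jypyv,xblpq,vupq] -> 20 lines: wtm tcth yryz hlgqz jypyv xblpq vupq vlv jya suqdm srbec sjxe stxe pitu ecsv ryy rwz loz yybf ktcs
Final line count: 20

Answer: 20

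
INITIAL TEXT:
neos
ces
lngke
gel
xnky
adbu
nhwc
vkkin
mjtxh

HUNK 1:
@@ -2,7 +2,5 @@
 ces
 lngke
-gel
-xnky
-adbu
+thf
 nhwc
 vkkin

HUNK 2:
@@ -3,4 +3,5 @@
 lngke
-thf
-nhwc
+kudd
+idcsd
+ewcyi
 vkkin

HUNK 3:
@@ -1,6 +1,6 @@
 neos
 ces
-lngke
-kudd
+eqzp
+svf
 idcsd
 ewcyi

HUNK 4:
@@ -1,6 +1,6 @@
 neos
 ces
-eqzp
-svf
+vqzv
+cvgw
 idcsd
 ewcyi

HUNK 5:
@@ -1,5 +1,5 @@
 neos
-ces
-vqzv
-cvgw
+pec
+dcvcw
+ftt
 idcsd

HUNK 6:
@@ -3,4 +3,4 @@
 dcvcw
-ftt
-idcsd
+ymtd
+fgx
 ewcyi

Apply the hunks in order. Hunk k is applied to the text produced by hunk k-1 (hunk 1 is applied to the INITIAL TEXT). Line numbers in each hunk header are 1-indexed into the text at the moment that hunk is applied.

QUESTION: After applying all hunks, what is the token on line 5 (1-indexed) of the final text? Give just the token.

Hunk 1: at line 2 remove [gel,xnky,adbu] add [thf] -> 7 lines: neos ces lngke thf nhwc vkkin mjtxh
Hunk 2: at line 3 remove [thf,nhwc] add [kudd,idcsd,ewcyi] -> 8 lines: neos ces lngke kudd idcsd ewcyi vkkin mjtxh
Hunk 3: at line 1 remove [lngke,kudd] add [eqzp,svf] -> 8 lines: neos ces eqzp svf idcsd ewcyi vkkin mjtxh
Hunk 4: at line 1 remove [eqzp,svf] add [vqzv,cvgw] -> 8 lines: neos ces vqzv cvgw idcsd ewcyi vkkin mjtxh
Hunk 5: at line 1 remove [ces,vqzv,cvgw] add [pec,dcvcw,ftt] -> 8 lines: neos pec dcvcw ftt idcsd ewcyi vkkin mjtxh
Hunk 6: at line 3 remove [ftt,idcsd] add [ymtd,fgx] -> 8 lines: neos pec dcvcw ymtd fgx ewcyi vkkin mjtxh
Final line 5: fgx

Answer: fgx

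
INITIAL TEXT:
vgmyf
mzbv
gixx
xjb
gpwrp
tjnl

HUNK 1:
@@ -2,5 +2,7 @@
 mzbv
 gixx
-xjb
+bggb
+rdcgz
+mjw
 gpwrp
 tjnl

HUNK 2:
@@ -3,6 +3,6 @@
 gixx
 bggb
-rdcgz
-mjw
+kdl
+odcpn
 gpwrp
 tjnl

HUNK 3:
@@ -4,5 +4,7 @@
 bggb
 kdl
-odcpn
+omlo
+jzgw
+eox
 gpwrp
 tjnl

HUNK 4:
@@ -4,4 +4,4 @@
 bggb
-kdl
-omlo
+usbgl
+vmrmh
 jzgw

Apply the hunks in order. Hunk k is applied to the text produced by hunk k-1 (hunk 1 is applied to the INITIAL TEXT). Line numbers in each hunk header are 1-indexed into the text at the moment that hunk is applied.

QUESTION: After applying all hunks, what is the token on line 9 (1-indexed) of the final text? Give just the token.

Hunk 1: at line 2 remove [xjb] add [bggb,rdcgz,mjw] -> 8 lines: vgmyf mzbv gixx bggb rdcgz mjw gpwrp tjnl
Hunk 2: at line 3 remove [rdcgz,mjw] add [kdl,odcpn] -> 8 lines: vgmyf mzbv gixx bggb kdl odcpn gpwrp tjnl
Hunk 3: at line 4 remove [odcpn] add [omlo,jzgw,eox] -> 10 lines: vgmyf mzbv gixx bggb kdl omlo jzgw eox gpwrp tjnl
Hunk 4: at line 4 remove [kdl,omlo] add [usbgl,vmrmh] -> 10 lines: vgmyf mzbv gixx bggb usbgl vmrmh jzgw eox gpwrp tjnl
Final line 9: gpwrp

Answer: gpwrp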